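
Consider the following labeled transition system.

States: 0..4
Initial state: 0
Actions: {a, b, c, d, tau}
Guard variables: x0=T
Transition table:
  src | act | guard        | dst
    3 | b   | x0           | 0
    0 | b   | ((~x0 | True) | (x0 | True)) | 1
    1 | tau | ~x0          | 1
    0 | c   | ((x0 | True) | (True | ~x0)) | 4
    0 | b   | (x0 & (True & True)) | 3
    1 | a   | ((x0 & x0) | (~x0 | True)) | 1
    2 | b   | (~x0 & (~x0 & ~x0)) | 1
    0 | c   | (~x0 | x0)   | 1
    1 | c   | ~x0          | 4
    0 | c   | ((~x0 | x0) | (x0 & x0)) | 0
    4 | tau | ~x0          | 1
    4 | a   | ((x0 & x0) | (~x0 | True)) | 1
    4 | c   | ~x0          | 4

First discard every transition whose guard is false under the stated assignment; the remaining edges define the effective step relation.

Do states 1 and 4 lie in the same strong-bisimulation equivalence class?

Answer: BISIMILAR

Trace:
Bisimulation quotient by refinement:
  π0 = {{0,1,2,3,4}}
  π1 = {{0},{1,4},{2},{3}}
Fixed point at round 2; 4 class(es).
[1]={1,4}  [4]={1,4}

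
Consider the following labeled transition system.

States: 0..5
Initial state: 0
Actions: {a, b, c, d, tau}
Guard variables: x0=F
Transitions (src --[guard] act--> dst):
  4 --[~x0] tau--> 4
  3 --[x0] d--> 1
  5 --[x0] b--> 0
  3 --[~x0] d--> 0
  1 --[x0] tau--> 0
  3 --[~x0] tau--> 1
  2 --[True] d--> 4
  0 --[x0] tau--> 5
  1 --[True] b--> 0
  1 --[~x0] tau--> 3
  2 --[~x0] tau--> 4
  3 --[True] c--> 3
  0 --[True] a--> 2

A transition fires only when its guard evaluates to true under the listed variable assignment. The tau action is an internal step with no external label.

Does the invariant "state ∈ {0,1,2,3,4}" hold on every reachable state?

Inv-set: {0,1,2,3,4}
R = {0,2,4}
  0: ✓
  2: ✓
  4: ✓

Answer: INVARIANT HOLDS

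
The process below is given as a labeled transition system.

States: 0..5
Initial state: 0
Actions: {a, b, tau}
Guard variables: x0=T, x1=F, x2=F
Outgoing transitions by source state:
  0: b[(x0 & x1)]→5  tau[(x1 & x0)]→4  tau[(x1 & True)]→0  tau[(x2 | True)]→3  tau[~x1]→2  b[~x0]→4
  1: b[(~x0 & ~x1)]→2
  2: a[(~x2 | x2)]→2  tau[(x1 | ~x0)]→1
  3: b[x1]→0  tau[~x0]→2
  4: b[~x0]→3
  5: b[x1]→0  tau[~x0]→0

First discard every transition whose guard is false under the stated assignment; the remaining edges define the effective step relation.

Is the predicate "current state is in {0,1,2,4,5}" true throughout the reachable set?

Allowed set {0,1,2,4,5}
R = {0,2,3}
  0: ✓
  2: ✓
  3: VIOLATES
counterexample path to 3: tau

Answer: INVARIANT VIOLATED at state 3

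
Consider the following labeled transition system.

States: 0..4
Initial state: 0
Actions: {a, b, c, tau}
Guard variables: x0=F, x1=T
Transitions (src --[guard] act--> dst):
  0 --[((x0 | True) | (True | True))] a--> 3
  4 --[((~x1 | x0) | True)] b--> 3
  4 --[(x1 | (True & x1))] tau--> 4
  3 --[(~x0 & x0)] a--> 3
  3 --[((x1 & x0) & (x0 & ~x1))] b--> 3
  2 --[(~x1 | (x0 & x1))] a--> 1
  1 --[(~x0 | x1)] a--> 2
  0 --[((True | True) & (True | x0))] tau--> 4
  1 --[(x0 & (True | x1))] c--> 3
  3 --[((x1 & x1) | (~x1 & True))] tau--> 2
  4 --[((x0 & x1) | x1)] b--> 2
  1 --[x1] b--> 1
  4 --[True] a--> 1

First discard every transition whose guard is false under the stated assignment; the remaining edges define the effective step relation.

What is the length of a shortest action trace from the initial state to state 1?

Answer: 2

Analysis:
Layered search for 1:
  L0 = {0}
  L1 = {3,4}
  L2 = {1,2}
depth(1)=2, e.g. tau·a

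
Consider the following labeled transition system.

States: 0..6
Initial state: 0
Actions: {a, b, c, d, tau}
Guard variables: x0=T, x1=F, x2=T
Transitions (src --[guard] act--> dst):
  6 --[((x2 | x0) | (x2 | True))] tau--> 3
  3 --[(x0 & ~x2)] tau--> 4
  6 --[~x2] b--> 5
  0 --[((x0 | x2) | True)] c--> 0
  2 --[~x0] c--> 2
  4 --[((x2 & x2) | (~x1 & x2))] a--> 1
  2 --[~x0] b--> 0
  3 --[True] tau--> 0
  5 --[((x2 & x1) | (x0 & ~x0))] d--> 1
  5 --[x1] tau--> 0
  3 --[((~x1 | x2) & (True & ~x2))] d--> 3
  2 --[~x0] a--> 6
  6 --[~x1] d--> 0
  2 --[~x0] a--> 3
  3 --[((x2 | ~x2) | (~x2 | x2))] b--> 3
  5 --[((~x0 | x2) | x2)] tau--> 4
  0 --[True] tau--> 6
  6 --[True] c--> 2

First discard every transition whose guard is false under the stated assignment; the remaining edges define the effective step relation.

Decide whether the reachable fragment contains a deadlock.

Reachable = {0,2,3,6}
  0: c→0  tau→6  [2 exit(s)]
  2: ∅  [no exit]
  3: b→3  tau→0  [2 exit(s)]
  6: c→2  d→0  tau→3  [3 exit(s)]
Path to 2: tau·c

Answer: DEADLOCK at state 2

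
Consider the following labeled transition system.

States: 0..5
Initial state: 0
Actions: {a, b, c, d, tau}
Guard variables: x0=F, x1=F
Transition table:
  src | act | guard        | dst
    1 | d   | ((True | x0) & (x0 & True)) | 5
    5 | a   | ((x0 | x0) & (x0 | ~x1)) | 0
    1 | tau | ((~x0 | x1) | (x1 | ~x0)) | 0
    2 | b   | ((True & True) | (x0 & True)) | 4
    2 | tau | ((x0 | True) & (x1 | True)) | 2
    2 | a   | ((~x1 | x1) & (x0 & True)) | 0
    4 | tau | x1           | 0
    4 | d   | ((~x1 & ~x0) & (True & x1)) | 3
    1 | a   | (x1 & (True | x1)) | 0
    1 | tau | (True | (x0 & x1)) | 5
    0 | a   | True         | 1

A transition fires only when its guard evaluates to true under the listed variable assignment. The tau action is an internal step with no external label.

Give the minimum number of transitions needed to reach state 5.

Answer: 2

Working:
Breadth-first toward 5:
  L0 = {0}
  L1 = {1}
  L2 = {5}
depth(5)=2, e.g. a·tau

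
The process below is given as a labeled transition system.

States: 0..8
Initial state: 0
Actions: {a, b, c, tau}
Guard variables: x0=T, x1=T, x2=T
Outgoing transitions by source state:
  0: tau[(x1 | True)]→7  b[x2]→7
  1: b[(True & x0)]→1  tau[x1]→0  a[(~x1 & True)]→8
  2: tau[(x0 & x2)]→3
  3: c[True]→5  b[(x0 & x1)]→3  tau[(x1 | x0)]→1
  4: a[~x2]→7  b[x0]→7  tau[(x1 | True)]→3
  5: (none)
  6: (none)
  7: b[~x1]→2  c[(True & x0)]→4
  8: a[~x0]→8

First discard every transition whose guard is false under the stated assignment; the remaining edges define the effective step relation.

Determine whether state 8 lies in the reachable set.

11 transition(s) survive guard evaluation.
depth 0: {0}
depth 1: {7}  cumulative {0,7}
depth 2: {4}  cumulative {0,4,7}
depth 3: {3}  cumulative {0,3,4,7}
depth 4: {1,5}  cumulative {0,1,3,4,5,7}
R = {0,1,3,4,5,7}

Answer: UNREACHABLE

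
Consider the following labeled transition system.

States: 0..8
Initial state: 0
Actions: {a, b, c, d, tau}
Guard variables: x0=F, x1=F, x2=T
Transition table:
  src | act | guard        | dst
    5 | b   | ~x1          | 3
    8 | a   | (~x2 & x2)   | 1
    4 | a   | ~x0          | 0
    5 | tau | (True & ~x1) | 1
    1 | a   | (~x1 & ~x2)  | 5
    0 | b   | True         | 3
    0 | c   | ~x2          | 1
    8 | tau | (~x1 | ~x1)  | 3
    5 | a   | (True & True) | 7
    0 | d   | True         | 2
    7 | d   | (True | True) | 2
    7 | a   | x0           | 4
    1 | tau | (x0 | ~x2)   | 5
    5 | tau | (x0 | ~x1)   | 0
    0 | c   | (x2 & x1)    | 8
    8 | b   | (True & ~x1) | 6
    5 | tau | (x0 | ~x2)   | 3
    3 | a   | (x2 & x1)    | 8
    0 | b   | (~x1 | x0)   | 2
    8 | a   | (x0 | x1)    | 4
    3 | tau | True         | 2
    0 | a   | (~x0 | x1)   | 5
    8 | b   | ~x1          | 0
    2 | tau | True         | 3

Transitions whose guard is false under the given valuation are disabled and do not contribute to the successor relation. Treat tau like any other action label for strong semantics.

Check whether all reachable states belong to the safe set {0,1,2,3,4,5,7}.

Answer: INVARIANT HOLDS

Working:
Safe = {0,1,2,3,4,5,7}
Reach set: {0,1,2,3,5,7}
  0: safe
  1: safe
  2: safe
  3: safe
  5: safe
  7: safe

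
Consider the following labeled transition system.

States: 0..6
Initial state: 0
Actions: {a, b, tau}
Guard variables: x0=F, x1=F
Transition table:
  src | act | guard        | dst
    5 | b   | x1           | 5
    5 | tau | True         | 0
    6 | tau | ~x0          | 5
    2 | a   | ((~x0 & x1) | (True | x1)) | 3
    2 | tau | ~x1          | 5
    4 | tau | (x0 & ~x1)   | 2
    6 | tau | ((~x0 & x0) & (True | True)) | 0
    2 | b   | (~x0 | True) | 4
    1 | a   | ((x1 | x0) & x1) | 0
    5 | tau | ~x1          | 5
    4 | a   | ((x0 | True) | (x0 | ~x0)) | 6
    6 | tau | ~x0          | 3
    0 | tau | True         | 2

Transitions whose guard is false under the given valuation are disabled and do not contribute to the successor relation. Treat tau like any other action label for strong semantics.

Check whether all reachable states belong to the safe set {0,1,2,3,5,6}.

Allowed set {0,1,2,3,5,6}
Reach set: {0,2,3,4,5,6}
  0: safe
  2: safe
  3: safe
  4: VIOLATES
  5: safe
  6: safe
reach 4 via tau·b — violates

Answer: INVARIANT VIOLATED at state 4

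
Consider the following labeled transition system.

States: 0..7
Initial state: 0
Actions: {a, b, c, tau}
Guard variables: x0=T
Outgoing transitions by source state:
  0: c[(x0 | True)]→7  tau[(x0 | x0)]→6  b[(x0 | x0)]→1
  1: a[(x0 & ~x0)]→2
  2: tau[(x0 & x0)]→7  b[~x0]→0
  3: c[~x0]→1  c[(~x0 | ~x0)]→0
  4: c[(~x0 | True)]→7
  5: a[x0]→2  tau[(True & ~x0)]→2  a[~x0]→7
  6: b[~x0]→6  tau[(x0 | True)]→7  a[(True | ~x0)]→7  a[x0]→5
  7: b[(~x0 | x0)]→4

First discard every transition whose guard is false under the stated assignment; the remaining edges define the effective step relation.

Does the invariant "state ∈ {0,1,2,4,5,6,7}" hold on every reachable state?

Inv-set: {0,1,2,4,5,6,7}
Reachable = {0,1,2,4,5,6,7}
  0: ok
  1: ok
  2: ok
  4: ok
  5: ok
  6: ok
  7: ok

Answer: INVARIANT HOLDS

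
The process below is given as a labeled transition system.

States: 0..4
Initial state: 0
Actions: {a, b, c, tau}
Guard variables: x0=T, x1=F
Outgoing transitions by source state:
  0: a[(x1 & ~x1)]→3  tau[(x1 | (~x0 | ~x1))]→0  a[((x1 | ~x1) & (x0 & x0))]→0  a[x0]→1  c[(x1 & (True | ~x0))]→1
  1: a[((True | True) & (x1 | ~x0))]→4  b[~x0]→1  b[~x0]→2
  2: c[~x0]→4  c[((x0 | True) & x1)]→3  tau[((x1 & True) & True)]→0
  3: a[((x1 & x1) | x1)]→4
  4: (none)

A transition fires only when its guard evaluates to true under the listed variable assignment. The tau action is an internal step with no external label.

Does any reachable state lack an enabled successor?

Reach set: {0,1}
  0: a→0  a→1  tau→0  [deg 3]
  1: ∅  [no exit]
Path to 1: a

Answer: DEADLOCK at state 1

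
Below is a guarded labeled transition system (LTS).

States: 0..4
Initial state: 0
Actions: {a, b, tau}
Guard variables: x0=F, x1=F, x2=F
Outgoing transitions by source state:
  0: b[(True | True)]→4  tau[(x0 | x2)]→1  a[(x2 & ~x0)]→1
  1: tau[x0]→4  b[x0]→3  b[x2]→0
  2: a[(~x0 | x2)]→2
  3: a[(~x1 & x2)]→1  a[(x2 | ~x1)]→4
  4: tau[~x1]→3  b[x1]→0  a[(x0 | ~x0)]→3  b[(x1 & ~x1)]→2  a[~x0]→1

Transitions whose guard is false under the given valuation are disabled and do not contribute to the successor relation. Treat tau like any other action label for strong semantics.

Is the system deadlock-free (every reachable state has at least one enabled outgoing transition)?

Reach set: {0,1,3,4}
  0: b→4  [deg 1]
  1: ∅  [deadlock]
  3: a→4  [deg 1]
  4: a→1  a→3  tau→3  [deg 3]
witness 1: b·a

Answer: DEADLOCK at state 1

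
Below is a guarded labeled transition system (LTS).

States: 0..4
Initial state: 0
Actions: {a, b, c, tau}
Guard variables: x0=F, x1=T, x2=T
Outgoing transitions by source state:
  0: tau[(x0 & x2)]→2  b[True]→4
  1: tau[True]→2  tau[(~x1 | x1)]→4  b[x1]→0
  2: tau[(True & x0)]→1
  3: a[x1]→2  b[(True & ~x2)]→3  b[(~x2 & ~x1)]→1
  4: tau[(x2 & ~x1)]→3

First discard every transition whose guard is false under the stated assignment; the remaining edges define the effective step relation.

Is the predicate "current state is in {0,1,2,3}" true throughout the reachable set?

Answer: INVARIANT VIOLATED at state 4

Trace:
Safe = {0,1,2,3}
R = {0,4}
  0: safe
  4: VIOLATES
witness against invariant: b → 4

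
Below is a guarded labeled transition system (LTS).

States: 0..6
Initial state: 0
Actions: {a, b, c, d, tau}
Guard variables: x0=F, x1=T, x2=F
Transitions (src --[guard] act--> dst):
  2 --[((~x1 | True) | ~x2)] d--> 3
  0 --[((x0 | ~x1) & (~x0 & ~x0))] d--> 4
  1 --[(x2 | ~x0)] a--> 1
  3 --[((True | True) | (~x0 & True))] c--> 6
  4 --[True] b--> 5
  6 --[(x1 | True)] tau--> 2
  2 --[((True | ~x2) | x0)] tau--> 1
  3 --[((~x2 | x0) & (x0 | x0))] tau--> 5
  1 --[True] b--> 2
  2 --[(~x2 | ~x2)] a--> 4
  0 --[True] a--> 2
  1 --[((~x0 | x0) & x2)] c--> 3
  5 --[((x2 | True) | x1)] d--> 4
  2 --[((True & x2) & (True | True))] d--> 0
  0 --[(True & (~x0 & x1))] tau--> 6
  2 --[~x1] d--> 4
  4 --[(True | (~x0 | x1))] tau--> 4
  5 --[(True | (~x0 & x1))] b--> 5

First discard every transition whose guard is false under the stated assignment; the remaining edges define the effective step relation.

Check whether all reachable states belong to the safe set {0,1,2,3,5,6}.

Answer: INVARIANT VIOLATED at state 4

Analysis:
Allowed set {0,1,2,3,5,6}
Reachable = {0,1,2,3,4,5,6}
  0: safe
  1: safe
  2: safe
  3: safe
  4: outside
  5: safe
  6: safe
reach 4 via a·a — violates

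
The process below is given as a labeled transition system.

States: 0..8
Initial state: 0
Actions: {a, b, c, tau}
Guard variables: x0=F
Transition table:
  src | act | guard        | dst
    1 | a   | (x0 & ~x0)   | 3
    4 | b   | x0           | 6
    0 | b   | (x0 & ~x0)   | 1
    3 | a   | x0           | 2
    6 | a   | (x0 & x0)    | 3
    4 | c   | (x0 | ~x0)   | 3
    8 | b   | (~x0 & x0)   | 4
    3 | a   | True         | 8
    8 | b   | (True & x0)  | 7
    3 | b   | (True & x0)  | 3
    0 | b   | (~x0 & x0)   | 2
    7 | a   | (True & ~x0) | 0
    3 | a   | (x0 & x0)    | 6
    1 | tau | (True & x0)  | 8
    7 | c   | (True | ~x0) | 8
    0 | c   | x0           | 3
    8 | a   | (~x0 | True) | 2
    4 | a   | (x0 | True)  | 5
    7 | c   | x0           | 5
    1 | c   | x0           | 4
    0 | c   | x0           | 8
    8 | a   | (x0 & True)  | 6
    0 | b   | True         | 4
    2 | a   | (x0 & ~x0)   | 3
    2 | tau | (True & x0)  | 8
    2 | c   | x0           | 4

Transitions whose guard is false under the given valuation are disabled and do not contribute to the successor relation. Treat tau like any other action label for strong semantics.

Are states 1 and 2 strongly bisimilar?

Compute ~ classes (split until stable):
  π0 = {{0,1,2,3,4,5,6,7,8}}
  π1 = {{0},{1,2,5,6},{3,8},{4,7}}
  π2 = {{0},{1,2,5,6},{3},{4},{7},{8}}
6 equivalence class(es) (converged in 3)
1∈{1,2,5,6}, 2∈{1,2,5,6}

Answer: BISIMILAR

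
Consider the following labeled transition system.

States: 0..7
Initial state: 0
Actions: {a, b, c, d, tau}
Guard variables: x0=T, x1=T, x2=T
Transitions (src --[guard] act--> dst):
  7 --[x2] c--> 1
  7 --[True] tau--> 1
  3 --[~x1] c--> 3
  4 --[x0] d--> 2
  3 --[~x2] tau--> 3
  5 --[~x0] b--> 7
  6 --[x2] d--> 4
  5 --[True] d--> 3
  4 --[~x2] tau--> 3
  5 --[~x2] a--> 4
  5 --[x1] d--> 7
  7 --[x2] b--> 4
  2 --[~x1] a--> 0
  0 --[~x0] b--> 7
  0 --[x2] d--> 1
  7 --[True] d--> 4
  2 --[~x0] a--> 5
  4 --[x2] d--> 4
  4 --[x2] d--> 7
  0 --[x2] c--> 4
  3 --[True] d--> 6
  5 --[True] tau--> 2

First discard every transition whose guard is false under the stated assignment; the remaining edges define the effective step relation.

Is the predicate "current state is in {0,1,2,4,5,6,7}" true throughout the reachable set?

Inv-set: {0,1,2,4,5,6,7}
Reachable = {0,1,2,4,7}
  0: ok
  1: ok
  2: ok
  4: ok
  7: ok

Answer: INVARIANT HOLDS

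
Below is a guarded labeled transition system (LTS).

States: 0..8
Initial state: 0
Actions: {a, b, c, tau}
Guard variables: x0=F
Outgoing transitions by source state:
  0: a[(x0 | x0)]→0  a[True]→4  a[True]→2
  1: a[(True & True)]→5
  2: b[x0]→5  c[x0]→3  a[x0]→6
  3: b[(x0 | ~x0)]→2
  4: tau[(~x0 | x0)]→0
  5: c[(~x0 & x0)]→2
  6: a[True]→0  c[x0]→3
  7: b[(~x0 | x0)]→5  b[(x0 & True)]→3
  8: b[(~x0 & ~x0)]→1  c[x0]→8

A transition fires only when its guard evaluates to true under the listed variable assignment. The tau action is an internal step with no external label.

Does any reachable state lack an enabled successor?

Reachable = {0,2,4}
  0: a→2  a→4  [deg 2]
  2: ∅  [deadlock]
  4: tau→0  [deg 1]
trace reaching 2: a

Answer: DEADLOCK at state 2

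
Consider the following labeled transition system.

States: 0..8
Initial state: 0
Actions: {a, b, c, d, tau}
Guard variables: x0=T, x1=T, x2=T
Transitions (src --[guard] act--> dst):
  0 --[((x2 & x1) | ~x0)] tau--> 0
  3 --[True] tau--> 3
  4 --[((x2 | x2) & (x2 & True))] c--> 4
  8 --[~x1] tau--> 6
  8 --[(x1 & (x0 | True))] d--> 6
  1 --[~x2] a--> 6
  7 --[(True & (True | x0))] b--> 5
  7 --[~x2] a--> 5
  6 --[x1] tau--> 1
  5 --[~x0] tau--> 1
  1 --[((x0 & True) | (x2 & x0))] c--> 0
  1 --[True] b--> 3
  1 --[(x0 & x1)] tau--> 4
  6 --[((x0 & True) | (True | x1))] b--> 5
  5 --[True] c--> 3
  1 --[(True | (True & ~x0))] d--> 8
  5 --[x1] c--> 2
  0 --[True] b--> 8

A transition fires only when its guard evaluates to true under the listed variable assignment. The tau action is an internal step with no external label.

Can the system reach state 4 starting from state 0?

Answer: REACHABLE

Trace:
14 transition(s) survive guard evaluation.
depth 0: {0}
depth 1: {8}  now seen {0,8}
depth 2: {6}  now seen {0,6,8}
depth 3: {1,5}  now seen {0,1,5,6,8}
depth 4: {2,3,4}  now seen {0,1,2,3,4,5,6,8}
Reachable = {0,1,2,3,4,5,6,8}
trace reaching 4: b·d·tau·tau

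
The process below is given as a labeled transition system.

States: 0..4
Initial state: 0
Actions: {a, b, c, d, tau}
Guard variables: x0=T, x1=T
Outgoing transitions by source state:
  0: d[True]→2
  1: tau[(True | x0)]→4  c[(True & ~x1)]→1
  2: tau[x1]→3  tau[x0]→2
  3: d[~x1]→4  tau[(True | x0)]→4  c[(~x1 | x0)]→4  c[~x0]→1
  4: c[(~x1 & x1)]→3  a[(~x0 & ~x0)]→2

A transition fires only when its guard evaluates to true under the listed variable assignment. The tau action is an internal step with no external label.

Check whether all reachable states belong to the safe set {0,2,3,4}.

Allowed set {0,2,3,4}
R = {0,2,3,4}
  0: ✓
  2: ✓
  3: ✓
  4: ✓

Answer: INVARIANT HOLDS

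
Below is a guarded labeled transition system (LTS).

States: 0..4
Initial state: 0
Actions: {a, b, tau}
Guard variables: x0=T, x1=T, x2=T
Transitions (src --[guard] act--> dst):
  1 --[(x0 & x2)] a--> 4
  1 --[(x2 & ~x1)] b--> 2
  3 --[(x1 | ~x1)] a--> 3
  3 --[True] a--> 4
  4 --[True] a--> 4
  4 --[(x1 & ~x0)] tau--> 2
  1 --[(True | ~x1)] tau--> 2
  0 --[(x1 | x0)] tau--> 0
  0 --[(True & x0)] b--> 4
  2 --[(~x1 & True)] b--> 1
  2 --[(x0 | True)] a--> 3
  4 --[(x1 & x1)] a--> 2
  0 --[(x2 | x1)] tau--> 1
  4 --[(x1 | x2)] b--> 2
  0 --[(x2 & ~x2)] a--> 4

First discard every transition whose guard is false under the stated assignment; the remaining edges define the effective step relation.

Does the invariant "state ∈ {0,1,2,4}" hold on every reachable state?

Safe = {0,1,2,4}
R = {0,1,2,3,4}
  0: ok
  1: ok
  2: ok
  3: outside
  4: ok
reach 3 via tau·tau·a — violates

Answer: INVARIANT VIOLATED at state 3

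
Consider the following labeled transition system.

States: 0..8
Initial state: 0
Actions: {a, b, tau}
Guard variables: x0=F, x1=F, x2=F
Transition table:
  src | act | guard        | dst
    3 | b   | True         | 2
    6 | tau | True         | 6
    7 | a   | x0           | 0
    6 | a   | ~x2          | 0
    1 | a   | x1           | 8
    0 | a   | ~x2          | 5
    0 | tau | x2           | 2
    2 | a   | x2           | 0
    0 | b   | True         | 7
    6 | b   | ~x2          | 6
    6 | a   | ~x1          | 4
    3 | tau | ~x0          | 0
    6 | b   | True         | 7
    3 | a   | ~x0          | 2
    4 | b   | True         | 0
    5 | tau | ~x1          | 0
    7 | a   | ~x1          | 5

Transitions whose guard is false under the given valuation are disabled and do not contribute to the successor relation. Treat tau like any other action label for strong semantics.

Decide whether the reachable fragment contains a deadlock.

Answer: DEADLOCK-FREE

Trace:
Reach set: {0,5,7}
  0: a→5  b→7  [2 out]
  5: tau→0  [1 out]
  7: a→5  [1 out]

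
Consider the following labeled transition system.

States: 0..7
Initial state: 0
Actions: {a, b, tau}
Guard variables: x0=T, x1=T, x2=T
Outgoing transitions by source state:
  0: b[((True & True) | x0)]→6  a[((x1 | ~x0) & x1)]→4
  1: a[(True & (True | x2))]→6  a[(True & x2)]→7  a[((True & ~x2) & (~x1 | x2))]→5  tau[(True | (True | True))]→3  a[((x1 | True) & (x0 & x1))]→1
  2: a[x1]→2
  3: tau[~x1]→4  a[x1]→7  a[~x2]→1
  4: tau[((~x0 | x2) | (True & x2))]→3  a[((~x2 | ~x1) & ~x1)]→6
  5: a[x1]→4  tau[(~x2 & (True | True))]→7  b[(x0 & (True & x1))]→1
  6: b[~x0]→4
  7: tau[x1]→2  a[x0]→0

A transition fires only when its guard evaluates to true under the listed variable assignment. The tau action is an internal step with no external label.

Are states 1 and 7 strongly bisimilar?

Compute ~ classes (split until stable):
  π0 = {{0,1,2,3,4,5,6,7}}
  π1 = {{0,5},{1,7},{2,3},{4},{6}}
  π2 = {{0},{1},{2},{3},{4},{5},{6},{7}}
stable after 3 split(s): 8 block(s)
1∈{1}, 7∈{7}

Answer: NOT BISIMILAR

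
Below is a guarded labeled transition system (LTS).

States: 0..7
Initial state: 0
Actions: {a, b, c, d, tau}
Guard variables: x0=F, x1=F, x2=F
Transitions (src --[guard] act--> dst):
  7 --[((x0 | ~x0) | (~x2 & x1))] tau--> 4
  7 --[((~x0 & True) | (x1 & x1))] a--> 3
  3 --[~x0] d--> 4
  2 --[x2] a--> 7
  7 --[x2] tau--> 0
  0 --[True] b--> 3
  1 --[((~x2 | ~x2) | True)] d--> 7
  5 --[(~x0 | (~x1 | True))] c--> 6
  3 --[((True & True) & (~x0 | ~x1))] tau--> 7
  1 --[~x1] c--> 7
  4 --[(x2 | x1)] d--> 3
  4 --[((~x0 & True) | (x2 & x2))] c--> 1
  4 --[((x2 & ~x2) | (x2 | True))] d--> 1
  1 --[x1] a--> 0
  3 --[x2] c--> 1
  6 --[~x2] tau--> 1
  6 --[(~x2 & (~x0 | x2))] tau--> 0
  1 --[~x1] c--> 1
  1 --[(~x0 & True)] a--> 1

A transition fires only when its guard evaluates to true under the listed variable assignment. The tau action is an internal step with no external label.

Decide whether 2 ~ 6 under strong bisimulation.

Bisimulation quotient by refinement:
  P[0] = {{0,1,2,3,4,5,6,7}}
  P[1] = {{0},{1},{2},{3},{4},{5},{6},{7}}
stable after 2 split(s): 8 block(s)
class of 2: {2}; class of 6: {6}

Answer: NOT BISIMILAR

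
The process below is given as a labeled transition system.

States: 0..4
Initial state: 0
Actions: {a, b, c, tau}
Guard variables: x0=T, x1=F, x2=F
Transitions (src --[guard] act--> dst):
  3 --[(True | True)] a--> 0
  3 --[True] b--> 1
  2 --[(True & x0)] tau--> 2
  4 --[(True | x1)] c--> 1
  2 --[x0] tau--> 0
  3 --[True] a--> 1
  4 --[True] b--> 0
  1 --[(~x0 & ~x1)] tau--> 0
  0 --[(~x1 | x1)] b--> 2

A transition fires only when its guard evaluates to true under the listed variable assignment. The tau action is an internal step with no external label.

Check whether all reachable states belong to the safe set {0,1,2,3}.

Answer: INVARIANT HOLDS

Analysis:
Allowed set {0,1,2,3}
Reach set: {0,2}
  0: ✓
  2: ✓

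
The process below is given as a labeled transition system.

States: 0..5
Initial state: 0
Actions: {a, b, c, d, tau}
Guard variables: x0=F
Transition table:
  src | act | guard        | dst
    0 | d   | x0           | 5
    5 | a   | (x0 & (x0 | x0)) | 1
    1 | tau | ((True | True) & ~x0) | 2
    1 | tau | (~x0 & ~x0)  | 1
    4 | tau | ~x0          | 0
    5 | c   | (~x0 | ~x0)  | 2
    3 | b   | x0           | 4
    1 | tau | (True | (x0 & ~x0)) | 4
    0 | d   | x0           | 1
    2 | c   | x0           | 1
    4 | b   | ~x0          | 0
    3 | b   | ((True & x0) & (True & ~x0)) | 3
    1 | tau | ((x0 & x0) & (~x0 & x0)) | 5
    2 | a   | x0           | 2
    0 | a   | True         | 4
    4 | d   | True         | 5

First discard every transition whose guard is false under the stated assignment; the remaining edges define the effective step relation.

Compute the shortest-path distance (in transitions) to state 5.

Layered search for 5:
  Layer 0: {0}
  Layer 1: {4}
  Layer 2: {5}
first hit 5 at d=2 via a·d

Answer: 2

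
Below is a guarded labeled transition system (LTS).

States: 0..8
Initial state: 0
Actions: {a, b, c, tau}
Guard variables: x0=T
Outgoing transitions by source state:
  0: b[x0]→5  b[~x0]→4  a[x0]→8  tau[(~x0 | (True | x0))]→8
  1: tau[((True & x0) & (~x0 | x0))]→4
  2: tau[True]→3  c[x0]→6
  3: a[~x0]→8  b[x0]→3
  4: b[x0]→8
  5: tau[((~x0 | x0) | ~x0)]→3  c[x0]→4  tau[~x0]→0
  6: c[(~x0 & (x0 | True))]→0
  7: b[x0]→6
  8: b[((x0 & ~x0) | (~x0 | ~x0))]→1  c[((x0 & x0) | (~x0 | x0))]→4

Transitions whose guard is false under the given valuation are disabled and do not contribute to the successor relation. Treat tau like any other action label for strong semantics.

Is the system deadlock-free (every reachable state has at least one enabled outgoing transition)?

Answer: DEADLOCK-FREE

Trace:
Reachable = {0,3,4,5,8}
  0: a→8  b→5  tau→8  [deg 3]
  3: b→3  [deg 1]
  4: b→8  [deg 1]
  5: c→4  tau→3  [deg 2]
  8: c→4  [deg 1]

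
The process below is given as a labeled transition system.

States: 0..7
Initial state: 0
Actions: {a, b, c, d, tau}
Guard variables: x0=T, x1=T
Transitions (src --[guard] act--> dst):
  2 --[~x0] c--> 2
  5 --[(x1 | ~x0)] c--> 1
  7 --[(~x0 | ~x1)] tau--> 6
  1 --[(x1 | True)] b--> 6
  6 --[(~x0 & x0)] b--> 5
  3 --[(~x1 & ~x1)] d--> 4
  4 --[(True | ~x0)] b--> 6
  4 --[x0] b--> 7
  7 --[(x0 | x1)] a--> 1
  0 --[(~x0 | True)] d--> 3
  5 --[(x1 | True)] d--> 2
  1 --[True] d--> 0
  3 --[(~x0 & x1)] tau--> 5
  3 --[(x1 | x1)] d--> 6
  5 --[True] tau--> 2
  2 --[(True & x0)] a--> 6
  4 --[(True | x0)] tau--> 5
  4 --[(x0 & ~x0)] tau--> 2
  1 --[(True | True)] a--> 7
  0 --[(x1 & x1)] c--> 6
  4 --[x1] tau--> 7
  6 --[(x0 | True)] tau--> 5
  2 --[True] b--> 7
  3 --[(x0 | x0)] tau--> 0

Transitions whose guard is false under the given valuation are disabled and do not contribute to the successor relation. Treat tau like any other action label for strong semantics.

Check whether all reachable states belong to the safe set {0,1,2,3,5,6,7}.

Inv-set: {0,1,2,3,5,6,7}
Reachable = {0,1,2,3,5,6,7}
  0: ok
  1: ok
  2: ok
  3: ok
  5: ok
  6: ok
  7: ok

Answer: INVARIANT HOLDS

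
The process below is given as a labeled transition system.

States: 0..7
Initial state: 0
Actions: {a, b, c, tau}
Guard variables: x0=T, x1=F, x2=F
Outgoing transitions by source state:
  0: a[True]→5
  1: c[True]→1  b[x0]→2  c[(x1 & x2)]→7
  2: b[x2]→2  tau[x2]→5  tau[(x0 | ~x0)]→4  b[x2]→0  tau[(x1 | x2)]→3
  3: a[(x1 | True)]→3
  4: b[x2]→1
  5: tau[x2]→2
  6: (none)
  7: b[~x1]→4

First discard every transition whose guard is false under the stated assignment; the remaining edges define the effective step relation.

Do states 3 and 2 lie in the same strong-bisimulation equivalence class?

Answer: NOT BISIMILAR

Trace:
Refine partition for ~:
  P[0] = {{0,1,2,3,4,5,6,7}}
  P[1] = {{0,3},{1},{2},{4,5,6},{7}}
  P[2] = {{0},{1},{2},{3},{4,5,6},{7}}
Fixed point at round 3; 6 class(es).
3∈{3}, 2∈{2}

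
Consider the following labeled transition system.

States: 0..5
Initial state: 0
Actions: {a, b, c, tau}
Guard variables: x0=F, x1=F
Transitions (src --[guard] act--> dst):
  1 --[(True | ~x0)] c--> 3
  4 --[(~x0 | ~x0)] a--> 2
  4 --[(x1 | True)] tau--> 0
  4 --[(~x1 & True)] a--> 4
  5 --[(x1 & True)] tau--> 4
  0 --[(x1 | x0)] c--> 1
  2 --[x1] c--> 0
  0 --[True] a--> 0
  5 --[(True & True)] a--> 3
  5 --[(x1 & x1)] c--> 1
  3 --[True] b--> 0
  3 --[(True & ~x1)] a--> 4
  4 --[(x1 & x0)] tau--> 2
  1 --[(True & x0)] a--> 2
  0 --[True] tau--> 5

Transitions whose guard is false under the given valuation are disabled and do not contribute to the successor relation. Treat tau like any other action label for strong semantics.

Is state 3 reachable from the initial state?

9 transition(s) survive guard evaluation.
Layer 0: {0}
Layer 1: {5}  now seen {0,5}
Layer 2: {3}  now seen {0,3,5}
Layer 3: {4}  now seen {0,3,4,5}
Layer 4: {2}  now seen {0,2,3,4,5}
Reachable = {0,2,3,4,5}
trace reaching 3: tau·a

Answer: REACHABLE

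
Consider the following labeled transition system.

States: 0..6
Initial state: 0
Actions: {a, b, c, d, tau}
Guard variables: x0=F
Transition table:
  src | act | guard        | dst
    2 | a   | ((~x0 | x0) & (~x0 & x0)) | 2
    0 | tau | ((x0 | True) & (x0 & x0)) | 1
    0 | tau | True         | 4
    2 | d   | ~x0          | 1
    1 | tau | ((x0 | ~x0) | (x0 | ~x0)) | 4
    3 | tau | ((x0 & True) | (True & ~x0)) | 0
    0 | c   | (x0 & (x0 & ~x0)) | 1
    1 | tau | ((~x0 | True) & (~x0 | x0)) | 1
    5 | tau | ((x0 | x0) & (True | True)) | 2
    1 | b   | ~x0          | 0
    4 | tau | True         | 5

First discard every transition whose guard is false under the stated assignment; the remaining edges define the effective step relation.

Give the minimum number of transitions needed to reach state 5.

Layered search for 5:
  Layer 0: {0}
  Layer 1: {4}
  Layer 2: {5}
5 enters at depth 2; path tau·tau

Answer: 2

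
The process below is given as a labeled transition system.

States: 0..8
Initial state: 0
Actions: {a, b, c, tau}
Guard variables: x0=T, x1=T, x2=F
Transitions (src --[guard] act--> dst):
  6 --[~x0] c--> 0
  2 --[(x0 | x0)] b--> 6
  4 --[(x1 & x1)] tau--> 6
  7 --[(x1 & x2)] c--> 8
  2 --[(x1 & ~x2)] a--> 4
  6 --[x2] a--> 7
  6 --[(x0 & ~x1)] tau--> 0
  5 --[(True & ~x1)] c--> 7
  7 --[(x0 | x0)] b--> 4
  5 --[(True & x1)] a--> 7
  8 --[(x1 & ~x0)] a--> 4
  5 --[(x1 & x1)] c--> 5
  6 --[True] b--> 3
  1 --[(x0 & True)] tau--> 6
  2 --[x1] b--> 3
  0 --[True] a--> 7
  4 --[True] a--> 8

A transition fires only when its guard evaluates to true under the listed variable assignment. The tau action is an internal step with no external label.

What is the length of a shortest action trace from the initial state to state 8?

BFS to 8:
  Layer 0: {0}
  Layer 1: {7}
  Layer 2: {4}
  Layer 3: {6,8}
8 enters at depth 3; path a·b·a

Answer: 3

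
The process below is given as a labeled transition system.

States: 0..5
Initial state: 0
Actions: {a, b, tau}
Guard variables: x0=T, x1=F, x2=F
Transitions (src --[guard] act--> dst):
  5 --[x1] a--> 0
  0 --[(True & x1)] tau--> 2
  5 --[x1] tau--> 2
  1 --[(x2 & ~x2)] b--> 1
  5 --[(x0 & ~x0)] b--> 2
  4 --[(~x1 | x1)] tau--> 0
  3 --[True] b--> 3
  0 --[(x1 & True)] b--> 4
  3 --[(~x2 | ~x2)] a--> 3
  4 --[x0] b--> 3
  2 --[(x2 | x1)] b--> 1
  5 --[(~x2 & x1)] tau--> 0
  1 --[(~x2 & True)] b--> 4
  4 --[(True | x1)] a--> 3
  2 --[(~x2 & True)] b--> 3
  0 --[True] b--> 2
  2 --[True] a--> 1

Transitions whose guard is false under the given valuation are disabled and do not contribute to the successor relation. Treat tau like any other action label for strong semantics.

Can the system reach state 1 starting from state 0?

9 transition(s) survive guard evaluation.
Layer 0: {0}
Layer 1: {2}  cumulative {0,2}
Layer 2: {1,3}  cumulative {0,1,2,3}
Layer 3: {4}  cumulative {0,1,2,3,4}
Reach set: {0,1,2,3,4}
Path to 1: b·a

Answer: REACHABLE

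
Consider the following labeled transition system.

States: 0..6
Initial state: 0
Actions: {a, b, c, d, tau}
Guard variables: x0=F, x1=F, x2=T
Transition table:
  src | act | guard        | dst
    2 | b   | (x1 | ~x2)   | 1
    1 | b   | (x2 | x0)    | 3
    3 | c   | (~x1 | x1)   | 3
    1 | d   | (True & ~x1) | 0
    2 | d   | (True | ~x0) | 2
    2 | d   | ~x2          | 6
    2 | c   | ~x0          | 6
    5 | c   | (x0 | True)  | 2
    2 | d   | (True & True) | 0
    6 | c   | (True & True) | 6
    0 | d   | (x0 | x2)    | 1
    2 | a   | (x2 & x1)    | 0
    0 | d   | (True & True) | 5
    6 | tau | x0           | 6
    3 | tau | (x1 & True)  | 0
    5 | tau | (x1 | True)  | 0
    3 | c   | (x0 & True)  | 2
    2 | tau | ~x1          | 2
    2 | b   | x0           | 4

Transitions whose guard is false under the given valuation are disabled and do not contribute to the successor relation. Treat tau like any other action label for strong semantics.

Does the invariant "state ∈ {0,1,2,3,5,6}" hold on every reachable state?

Answer: INVARIANT HOLDS

Working:
Allowed set {0,1,2,3,5,6}
R = {0,1,2,3,5,6}
  0: ✓
  1: ✓
  2: ✓
  3: ✓
  5: ✓
  6: ✓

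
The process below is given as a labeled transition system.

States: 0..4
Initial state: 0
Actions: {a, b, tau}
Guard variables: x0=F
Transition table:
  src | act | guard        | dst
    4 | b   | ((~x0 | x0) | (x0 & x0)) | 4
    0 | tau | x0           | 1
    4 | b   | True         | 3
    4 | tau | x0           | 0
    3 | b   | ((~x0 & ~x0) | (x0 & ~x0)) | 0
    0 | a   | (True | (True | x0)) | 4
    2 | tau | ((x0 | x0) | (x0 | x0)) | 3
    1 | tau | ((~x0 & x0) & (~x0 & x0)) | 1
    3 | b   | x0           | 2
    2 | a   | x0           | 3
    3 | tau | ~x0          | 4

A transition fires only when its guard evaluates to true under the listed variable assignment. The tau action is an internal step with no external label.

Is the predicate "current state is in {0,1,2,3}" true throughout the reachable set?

Answer: INVARIANT VIOLATED at state 4

Analysis:
Allowed set {0,1,2,3}
R = {0,3,4}
  0: ✓
  3: ✓
  4: ✗ unsafe
reach 4 via a — violates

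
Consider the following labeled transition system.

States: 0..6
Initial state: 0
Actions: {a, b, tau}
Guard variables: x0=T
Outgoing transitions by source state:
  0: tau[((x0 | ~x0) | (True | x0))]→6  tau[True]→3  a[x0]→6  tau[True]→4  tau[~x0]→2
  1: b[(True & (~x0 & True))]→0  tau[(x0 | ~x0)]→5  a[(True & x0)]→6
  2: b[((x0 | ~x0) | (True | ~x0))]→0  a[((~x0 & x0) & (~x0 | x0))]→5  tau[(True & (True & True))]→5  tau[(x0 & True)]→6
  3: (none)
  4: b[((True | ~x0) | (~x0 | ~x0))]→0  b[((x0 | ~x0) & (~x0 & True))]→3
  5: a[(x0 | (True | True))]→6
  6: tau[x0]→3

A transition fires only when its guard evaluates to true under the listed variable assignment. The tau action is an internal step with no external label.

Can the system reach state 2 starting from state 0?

After dropping false guards: 12 live edges.
L0 = {0}
L1 = {3,4,6}  cumulative {0,3,4,6}
Reachable = {0,3,4,6}

Answer: UNREACHABLE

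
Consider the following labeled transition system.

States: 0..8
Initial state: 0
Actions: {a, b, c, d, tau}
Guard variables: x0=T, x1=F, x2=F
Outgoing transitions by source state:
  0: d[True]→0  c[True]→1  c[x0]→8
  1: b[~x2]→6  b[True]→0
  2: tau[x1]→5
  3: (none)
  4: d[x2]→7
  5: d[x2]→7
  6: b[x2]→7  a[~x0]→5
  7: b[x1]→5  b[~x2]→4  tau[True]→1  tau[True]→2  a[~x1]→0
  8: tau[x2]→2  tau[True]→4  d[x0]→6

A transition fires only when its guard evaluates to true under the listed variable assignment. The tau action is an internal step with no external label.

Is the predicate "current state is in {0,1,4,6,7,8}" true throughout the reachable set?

Answer: INVARIANT HOLDS

Working:
Safe = {0,1,4,6,7,8}
R = {0,1,4,6,8}
  0: ✓
  1: ✓
  4: ✓
  6: ✓
  8: ✓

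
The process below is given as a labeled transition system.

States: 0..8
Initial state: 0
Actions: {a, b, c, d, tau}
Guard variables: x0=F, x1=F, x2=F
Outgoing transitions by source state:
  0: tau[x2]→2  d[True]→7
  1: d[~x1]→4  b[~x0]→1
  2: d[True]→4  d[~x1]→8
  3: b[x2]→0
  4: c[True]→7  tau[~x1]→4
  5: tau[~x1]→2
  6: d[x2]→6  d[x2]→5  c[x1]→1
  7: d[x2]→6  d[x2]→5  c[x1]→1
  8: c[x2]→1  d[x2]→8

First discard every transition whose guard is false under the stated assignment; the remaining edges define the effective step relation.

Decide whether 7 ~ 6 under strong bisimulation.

Answer: BISIMILAR

Analysis:
Bisimulation quotient by refinement:
  P[0] = {{0,1,2,3,4,5,6,7,8}}
  P[1] = {{0,2},{1},{3,6,7,8},{4},{5}}
  P[2] = {{0},{1},{2},{3,6,7,8},{4},{5}}
stable after 3 split(s): 6 block(s)
[7]={3,6,7,8}  [6]={3,6,7,8}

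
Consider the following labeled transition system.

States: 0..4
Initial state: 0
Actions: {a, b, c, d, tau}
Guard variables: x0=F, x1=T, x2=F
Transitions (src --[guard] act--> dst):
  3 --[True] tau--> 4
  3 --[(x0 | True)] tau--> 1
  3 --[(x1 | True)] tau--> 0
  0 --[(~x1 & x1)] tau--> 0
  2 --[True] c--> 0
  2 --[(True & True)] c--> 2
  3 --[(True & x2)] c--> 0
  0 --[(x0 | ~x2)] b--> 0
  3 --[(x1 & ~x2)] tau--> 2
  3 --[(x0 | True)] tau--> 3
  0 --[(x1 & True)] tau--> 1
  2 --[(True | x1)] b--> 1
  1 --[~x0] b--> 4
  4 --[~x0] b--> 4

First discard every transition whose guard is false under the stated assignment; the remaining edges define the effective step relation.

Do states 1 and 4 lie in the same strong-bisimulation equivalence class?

Bisimulation quotient by refinement:
  P[0] = {{0,1,2,3,4}}
  P[1] = {{0},{1,4},{2},{3}}
4 equivalence class(es) (converged in 2)
[1]={1,4}  [4]={1,4}

Answer: BISIMILAR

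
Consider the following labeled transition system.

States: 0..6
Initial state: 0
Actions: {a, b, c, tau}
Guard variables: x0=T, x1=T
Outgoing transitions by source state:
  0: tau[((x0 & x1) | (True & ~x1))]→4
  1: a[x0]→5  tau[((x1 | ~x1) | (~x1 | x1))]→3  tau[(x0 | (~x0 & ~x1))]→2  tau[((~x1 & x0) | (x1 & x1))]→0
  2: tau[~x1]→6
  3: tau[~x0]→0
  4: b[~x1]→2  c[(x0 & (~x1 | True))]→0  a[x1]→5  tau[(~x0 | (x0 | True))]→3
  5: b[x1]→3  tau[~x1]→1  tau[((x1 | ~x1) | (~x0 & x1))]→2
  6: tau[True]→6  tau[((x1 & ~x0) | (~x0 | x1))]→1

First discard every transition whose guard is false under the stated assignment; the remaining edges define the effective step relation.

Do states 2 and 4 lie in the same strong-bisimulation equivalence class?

Compute ~ classes (split until stable):
  round 0: {{0,1,2,3,4,5,6}}
  round 1: {{0,6},{1},{2,3},{4},{5}}
  round 2: {{0},{1},{2,3},{4},{5},{6}}
stable after 3 split(s): 6 block(s)
class of 2: {2,3}; class of 4: {4}

Answer: NOT BISIMILAR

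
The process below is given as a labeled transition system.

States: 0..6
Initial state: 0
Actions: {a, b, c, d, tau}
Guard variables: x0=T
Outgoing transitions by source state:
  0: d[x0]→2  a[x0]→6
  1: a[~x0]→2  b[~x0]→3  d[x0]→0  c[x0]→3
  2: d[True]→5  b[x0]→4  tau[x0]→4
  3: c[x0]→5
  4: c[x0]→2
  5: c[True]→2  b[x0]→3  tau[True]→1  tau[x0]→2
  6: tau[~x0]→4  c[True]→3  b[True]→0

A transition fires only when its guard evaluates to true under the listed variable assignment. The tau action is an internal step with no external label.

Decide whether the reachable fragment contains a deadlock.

Answer: DEADLOCK-FREE

Trace:
R = {0,1,2,3,4,5,6}
  0: a→6  d→2  [deg 2]
  1: c→3  d→0  [deg 2]
  2: b→4  d→5  tau→4  [deg 3]
  3: c→5  [deg 1]
  4: c→2  [deg 1]
  5: b→3  c→2  tau→1  tau→2  [deg 4]
  6: b→0  c→3  [deg 2]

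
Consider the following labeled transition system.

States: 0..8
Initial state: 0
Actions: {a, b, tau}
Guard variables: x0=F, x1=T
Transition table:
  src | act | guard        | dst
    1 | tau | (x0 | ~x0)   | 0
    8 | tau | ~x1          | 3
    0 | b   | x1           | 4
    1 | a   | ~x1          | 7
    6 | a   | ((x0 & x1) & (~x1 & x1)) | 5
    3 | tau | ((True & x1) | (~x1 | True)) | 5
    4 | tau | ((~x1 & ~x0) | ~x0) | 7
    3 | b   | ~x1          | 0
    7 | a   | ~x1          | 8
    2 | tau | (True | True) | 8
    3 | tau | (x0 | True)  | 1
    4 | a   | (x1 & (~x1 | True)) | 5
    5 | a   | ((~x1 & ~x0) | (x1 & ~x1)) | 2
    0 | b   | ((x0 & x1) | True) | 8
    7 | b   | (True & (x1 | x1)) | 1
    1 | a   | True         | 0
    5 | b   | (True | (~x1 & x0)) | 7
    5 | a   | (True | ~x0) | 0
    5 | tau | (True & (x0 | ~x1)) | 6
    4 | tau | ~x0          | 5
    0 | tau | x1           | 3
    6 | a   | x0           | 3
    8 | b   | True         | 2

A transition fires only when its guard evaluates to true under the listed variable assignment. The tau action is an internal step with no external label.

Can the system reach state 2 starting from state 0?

Answer: REACHABLE

Trace:
Guard filter leaves 15 enabled edge(s).
Layer 0: {0}
Layer 1: {3,4,8}  cumulative {0,3,4,8}
Layer 2: {1,2,5,7}  cumulative {0,1,2,3,4,5,7,8}
Reachable = {0,1,2,3,4,5,7,8}
witness 2: b·b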